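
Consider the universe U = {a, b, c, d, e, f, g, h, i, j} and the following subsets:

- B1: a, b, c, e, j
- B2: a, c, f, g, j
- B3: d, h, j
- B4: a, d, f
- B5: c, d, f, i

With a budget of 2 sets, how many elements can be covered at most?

8

Choosing B1, B5 covers {a, b, c, d, e, f, i, j} — 8 elements.
No choice of 2 sets does better; here g, h are left uncovered.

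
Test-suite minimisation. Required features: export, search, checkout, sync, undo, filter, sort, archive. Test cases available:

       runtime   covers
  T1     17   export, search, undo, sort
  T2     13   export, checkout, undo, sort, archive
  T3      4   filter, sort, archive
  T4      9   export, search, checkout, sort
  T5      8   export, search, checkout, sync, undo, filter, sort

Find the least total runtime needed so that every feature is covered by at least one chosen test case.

T3, T5 cover every feature at runtime 4 + 8 = 12.
Any cover uses at least 2 test cases; among all covering selections none totals below 12.

12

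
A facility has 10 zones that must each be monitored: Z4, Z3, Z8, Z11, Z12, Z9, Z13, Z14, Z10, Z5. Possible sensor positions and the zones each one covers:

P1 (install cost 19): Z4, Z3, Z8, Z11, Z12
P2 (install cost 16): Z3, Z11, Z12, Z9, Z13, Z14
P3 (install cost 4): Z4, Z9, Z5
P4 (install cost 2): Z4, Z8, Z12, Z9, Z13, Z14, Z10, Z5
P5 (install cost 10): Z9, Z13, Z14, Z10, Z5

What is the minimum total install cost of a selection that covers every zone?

18

P2, P4 cover every zone at install cost 16 + 2 = 18.
Any cover uses at least 2 sensor positions; among all covering selections none totals below 18.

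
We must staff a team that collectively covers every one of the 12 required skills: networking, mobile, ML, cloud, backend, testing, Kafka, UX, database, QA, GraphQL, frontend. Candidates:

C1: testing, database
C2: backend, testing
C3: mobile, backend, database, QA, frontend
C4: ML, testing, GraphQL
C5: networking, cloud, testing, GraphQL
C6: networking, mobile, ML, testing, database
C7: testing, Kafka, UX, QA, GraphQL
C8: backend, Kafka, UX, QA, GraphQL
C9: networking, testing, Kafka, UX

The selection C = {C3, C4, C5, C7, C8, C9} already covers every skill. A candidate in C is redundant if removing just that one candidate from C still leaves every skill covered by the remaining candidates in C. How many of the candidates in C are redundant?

Drop C3: mobile, database, frontend uncovered — not redundant.
Drop C4: ML uncovered — not redundant.
Drop C5: cloud uncovered — not redundant.
Drop C7: the rest still cover every skill — redundant.
Drop C8: the rest still cover every skill — redundant.
Drop C9: the rest still cover every skill — redundant.
3 redundant: C7, C8, C9.

3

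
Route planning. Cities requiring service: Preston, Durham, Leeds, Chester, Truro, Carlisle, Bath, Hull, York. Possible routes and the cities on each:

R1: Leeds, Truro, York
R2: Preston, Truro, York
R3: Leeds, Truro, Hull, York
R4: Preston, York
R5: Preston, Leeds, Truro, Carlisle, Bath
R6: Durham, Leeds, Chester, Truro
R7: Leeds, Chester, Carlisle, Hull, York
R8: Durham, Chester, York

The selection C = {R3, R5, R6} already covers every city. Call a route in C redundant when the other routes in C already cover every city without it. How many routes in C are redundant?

0

Drop R3: Hull, York uncovered — not redundant.
Drop R5: Preston, Carlisle, Bath uncovered — not redundant.
Drop R6: Durham, Chester uncovered — not redundant.
None of the routes in C is redundant.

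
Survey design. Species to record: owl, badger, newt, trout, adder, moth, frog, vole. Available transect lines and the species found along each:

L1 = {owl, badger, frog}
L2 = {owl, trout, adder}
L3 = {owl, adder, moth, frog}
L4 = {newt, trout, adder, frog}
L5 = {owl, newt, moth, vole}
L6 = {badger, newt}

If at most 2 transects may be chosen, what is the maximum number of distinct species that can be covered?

Choosing L4, L5 covers {owl, newt, trout, adder, moth, frog, vole} — 7 species.
No choice of 2 transects does better; here badger is left uncovered.

7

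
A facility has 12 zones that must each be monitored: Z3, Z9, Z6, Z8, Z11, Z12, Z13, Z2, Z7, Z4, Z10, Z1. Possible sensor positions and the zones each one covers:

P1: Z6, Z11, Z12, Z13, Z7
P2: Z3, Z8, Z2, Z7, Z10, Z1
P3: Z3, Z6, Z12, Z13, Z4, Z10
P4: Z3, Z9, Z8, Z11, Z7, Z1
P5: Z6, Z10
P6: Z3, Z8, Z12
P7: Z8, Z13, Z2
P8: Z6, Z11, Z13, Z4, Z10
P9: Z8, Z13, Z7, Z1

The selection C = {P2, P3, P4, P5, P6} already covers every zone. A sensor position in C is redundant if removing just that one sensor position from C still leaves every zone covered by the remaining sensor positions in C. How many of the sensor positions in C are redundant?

2

Drop P2: Z2 uncovered — not redundant.
Drop P3: Z13, Z4 uncovered — not redundant.
Drop P4: Z9, Z11 uncovered — not redundant.
Drop P5: the rest still cover every zone — redundant.
Drop P6: the rest still cover every zone — redundant.
2 redundant: P5, P6.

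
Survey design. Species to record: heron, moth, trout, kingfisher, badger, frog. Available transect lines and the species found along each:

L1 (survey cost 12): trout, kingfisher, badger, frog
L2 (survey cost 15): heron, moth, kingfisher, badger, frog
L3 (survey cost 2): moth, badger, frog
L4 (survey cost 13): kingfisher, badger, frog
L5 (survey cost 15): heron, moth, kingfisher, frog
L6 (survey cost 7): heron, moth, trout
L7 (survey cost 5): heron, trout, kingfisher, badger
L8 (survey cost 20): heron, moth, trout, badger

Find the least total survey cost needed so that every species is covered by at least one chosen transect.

7

L3, L7 cover every species at survey cost 2 + 5 = 7.
Any cover uses at least 2 transects; among all covering selections none totals below 7.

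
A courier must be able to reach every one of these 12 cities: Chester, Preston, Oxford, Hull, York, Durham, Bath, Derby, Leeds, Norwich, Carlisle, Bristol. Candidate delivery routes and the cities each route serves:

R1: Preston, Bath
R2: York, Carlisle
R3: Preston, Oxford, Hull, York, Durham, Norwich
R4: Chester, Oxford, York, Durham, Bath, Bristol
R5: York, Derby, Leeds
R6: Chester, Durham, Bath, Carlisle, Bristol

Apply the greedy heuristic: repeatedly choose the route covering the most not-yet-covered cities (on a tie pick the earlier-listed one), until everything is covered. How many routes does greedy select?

Pick 1: R3 covers 6 new cities (Preston, Oxford, Hull, York, Durham, Norwich).
Pick 2: R6 covers 4 new cities (Chester, Bath, Carlisle, Bristol).
Pick 3: R5 covers 2 new cities (Derby, Leeds).
Greedy uses 3 routes.

3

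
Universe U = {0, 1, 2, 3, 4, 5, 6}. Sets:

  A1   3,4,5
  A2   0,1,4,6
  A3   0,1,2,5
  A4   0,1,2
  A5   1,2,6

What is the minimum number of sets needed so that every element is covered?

3

A1, A2, A3 together cover {0, 1, 2, 3, 4, 5, 6} — every element.
No 2 of the 5 sets cover everything (all 10 pairs fall short), so 3 is minimum.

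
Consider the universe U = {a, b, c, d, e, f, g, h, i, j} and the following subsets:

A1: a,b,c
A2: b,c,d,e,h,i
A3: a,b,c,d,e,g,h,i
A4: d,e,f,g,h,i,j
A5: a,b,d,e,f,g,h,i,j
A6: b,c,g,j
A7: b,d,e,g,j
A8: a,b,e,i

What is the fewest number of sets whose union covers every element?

A1, A4 together cover {a, b, c, d, e, f, g, h, i, j} — every element.
No single set contains all 10 elements, so 2 is optimal.

2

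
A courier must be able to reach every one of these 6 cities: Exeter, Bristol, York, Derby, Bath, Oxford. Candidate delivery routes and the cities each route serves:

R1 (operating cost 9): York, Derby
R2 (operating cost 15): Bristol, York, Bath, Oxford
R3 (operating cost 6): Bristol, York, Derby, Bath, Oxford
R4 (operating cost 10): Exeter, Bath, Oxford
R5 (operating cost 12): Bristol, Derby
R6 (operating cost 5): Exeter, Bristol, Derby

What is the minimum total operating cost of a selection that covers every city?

11

R3, R6 cover every city at operating cost 6 + 5 = 11.
Any cover uses at least 2 routes; among all covering selections none totals below 11.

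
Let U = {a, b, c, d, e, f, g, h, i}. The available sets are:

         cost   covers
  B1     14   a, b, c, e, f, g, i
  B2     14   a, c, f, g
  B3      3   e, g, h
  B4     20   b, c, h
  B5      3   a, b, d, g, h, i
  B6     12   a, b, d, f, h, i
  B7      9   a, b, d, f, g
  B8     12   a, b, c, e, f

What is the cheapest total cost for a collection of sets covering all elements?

B5, B8 cover every element at cost 3 + 12 = 15.
Any cover uses at least 2 sets; among all covering selections none totals below 15.

15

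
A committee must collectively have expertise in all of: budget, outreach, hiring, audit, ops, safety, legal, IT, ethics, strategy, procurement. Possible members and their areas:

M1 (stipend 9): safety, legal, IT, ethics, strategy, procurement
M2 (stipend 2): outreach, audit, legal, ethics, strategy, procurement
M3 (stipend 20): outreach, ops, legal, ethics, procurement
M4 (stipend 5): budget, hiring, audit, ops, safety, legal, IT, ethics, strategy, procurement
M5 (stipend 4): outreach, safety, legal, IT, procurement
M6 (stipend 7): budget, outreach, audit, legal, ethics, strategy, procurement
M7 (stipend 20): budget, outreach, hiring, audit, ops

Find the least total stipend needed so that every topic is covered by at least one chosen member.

7

M2, M4 cover every topic at stipend 2 + 5 = 7.
Any cover uses at least 2 members; among all covering selections none totals below 7.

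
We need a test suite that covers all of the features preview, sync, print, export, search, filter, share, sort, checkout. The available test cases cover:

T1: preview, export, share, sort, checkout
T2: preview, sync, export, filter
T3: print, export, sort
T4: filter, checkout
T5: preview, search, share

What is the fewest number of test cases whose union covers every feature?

4

T1, T2, T3, T5 together cover {preview, sync, print, export, search, filter, share, sort, checkout} — every feature.
No 3 of the 5 test cases cover everything (all 10 triples fall short), so 4 is minimum.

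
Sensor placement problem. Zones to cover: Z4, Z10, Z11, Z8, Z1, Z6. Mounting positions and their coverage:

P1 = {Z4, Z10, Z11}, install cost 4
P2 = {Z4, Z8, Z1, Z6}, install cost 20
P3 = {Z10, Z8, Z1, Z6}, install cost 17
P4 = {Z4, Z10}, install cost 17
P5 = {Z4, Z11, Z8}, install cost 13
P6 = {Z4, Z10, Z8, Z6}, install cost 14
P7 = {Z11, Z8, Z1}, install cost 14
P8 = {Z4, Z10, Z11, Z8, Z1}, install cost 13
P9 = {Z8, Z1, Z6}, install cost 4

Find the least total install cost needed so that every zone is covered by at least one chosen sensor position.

P1, P9 cover every zone at install cost 4 + 4 = 8.
Any cover uses at least 2 sensor positions; among all covering selections none totals below 8.

8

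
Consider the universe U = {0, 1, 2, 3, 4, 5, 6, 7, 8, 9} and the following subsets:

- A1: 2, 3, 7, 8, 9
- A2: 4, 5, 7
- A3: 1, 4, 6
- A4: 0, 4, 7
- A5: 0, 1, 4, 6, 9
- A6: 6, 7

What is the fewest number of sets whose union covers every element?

A1, A2, A5 together cover {0, 1, 2, 3, 4, 5, 6, 7, 8, 9} — every element.
No 2 of the 6 sets cover everything (all 15 pairs fall short), so 3 is minimum.

3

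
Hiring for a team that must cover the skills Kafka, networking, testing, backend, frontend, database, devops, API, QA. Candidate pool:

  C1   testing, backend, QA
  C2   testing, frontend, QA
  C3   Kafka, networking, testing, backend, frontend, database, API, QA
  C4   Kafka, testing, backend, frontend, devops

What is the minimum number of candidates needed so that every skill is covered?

C3, C4 together cover {Kafka, networking, testing, backend, frontend, database, devops, API, QA} — every skill.
No single candidate contains all 9 skills, so 2 is optimal.

2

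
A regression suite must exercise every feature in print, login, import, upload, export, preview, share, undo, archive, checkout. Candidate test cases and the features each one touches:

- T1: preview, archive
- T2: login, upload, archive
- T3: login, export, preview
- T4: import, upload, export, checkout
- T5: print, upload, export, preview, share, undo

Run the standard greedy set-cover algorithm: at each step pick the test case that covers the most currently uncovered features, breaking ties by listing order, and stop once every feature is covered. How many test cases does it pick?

3

Pick 1: T5 covers 6 new features (print, upload, export, preview, share, undo).
Pick 2: T2 covers 2 new features (login, archive).
Pick 3: T4 covers 2 new features (import, checkout).
Greedy uses 3 test cases.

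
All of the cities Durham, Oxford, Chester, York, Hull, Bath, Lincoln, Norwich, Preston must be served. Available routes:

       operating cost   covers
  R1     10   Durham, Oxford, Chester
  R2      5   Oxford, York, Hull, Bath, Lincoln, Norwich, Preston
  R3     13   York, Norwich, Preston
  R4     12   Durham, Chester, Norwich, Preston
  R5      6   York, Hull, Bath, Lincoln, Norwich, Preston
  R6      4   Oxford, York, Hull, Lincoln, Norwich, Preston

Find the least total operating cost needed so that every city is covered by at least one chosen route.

R1, R2 cover every city at operating cost 10 + 5 = 15.
Any cover uses at least 2 routes; among all covering selections none totals below 15.

15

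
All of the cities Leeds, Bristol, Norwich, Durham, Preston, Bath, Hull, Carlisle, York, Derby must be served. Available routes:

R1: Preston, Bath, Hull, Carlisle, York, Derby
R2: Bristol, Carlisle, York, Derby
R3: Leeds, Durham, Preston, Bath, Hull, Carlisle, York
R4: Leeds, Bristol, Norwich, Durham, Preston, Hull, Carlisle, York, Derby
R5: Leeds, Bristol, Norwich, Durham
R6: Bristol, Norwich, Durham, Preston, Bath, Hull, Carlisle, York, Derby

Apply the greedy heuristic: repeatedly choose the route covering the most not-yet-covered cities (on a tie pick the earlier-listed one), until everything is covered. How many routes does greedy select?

2

Pick 1: R4 covers 9 new cities (Leeds, Bristol, Norwich, Durham, Preston, Hull, Carlisle, York, Derby).
Pick 2: R1 covers 1 new cities (Bath).
Greedy uses 2 routes.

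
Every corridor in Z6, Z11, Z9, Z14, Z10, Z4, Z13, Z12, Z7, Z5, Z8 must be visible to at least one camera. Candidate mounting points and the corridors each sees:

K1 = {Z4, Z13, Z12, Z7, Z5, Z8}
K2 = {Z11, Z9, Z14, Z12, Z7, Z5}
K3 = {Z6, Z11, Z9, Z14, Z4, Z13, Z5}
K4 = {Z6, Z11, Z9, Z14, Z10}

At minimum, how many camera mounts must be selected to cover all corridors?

K1, K4 together cover {Z6, Z11, Z9, Z14, Z10, Z4, Z13, Z12, Z7, Z5, Z8} — every corridor.
No single camera mount contains all 11 corridors, so 2 is optimal.
Greedy (largest uncovered first) would take K3, K1, K4 — 3 camera mounts — but 2 suffice.

2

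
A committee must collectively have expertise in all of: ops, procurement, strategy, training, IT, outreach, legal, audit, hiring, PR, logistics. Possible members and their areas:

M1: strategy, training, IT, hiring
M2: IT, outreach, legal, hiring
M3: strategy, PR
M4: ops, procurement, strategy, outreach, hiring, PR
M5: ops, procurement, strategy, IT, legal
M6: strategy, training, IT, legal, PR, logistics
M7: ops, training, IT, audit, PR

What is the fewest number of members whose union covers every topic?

3

M4, M6, M7 together cover {ops, procurement, strategy, training, IT, outreach, legal, audit, hiring, PR, logistics} — every topic.
No 2 of the 7 members cover everything (all 21 pairs fall short), so 3 is minimum.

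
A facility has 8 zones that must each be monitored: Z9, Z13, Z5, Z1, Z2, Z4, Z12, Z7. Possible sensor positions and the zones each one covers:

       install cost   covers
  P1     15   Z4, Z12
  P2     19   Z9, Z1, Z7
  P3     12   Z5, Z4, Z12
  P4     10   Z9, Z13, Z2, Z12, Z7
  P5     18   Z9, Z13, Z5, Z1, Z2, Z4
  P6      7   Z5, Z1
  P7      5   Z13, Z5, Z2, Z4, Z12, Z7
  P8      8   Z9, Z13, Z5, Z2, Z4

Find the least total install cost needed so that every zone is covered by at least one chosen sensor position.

P6, P7, P8 cover every zone at install cost 7 + 5 + 8 = 20.
Any cover uses at least 2 sensor positions; among all covering selections none totals below 20.

20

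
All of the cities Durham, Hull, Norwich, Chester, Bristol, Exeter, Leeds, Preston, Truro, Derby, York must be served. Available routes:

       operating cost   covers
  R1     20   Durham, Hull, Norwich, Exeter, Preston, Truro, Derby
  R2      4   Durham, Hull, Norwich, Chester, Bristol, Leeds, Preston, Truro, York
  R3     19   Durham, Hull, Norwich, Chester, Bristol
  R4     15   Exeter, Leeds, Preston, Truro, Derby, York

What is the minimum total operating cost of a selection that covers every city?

19

R2, R4 cover every city at operating cost 4 + 15 = 19.
Any cover uses at least 2 routes; among all covering selections none totals below 19.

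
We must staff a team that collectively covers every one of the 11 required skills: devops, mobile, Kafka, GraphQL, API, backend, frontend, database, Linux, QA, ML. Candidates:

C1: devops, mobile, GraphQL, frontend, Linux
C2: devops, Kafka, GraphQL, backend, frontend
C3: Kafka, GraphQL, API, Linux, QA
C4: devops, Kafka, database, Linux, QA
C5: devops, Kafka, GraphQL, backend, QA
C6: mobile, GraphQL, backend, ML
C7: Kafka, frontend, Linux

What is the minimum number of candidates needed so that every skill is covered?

4

C1, C3, C4, C6 together cover {devops, mobile, Kafka, GraphQL, API, backend, frontend, database, Linux, QA, ML} — every skill.
No 3 of the 7 candidates cover everything (all 35 triples fall short), so 4 is minimum.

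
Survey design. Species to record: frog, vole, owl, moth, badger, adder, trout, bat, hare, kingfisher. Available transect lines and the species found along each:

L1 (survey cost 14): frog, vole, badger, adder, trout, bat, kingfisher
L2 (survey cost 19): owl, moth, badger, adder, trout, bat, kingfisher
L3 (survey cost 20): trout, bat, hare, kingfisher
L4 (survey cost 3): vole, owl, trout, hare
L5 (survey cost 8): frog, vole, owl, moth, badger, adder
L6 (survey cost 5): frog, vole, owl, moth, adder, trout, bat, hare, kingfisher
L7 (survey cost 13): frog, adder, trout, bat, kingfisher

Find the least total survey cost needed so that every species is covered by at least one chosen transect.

13

L5, L6 cover every species at survey cost 8 + 5 = 13.
Any cover uses at least 2 transects; among all covering selections none totals below 13.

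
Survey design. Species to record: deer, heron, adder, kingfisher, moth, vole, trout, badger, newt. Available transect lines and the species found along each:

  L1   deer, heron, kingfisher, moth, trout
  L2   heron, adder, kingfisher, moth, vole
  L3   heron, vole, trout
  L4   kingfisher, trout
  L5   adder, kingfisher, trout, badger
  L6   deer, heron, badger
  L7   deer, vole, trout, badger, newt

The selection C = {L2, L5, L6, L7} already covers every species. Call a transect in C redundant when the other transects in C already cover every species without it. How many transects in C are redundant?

2

Drop L2: moth uncovered — not redundant.
Drop L5: the rest still cover every species — redundant.
Drop L6: the rest still cover every species — redundant.
Drop L7: newt uncovered — not redundant.
2 redundant: L5, L6.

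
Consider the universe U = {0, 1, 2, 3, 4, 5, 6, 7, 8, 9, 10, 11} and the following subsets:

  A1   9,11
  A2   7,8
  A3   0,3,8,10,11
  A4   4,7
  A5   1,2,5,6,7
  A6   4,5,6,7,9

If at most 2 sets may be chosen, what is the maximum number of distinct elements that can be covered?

Choosing A3, A5 covers {0, 1, 2, 3, 5, 6, 7, 8, 10, 11} — 10 elements.
No choice of 2 sets does better; here 4, 9 are left uncovered.

10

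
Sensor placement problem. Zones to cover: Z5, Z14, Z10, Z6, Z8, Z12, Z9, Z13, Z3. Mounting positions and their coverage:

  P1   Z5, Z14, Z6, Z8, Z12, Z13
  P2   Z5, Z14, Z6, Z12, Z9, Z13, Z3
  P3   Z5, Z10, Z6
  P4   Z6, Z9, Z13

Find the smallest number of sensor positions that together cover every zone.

P1, P2, P3 together cover {Z5, Z14, Z10, Z6, Z8, Z12, Z9, Z13, Z3} — every zone.
No 2 of the 4 sensor positions cover everything (all 6 pairs fall short), so 3 is minimum.

3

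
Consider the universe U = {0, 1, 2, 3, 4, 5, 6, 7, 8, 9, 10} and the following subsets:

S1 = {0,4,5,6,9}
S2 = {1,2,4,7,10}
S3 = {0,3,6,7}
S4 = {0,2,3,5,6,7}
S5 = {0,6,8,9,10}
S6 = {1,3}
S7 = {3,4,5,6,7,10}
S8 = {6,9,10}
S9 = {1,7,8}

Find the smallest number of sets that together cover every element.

S2, S4, S5 together cover {0, 1, 2, 3, 4, 5, 6, 7, 8, 9, 10} — every element.
No 2 of the 9 sets cover everything (all 36 pairs fall short), so 3 is minimum.

3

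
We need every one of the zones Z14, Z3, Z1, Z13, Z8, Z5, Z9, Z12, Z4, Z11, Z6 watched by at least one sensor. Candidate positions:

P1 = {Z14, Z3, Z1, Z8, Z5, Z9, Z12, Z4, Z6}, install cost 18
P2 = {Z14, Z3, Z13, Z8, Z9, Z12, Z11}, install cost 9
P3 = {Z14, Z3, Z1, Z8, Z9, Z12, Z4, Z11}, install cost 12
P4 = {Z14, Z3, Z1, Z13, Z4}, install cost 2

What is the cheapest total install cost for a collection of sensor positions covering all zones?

27

P1, P2 cover every zone at install cost 18 + 9 = 27.
Any cover uses at least 2 sensor positions; among all covering selections none totals below 27.
Greedy by coverage-per-install cost would pick P4, P2, P1 for 29 — worse than the optimum 27.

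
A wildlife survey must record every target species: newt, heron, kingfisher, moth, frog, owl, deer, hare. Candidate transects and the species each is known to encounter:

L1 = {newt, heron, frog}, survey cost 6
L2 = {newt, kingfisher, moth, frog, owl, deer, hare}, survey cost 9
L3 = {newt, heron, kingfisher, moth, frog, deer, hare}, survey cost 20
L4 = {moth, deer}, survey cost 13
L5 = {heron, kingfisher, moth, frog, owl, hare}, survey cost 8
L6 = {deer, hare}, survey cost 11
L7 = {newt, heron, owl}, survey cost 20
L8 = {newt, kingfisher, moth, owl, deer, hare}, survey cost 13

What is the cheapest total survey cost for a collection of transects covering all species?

15

L1, L2 cover every species at survey cost 6 + 9 = 15.
Any cover uses at least 2 transects; among all covering selections none totals below 15.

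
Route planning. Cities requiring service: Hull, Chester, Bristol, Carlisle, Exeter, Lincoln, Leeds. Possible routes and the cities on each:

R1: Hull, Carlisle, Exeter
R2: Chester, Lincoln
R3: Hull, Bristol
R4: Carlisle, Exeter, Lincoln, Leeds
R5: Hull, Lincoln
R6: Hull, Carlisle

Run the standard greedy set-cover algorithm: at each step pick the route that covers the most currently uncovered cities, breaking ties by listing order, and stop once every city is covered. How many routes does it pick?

Pick 1: R4 covers 4 new cities (Carlisle, Exeter, Lincoln, Leeds).
Pick 2: R3 covers 2 new cities (Hull, Bristol).
Pick 3: R2 covers 1 new cities (Chester).
Greedy uses 3 routes.

3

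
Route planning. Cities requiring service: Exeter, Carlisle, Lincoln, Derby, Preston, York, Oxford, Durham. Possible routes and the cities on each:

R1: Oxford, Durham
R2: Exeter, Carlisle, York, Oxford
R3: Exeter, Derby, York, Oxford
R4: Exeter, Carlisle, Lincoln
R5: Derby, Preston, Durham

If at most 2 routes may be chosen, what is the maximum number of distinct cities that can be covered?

Choosing R2, R5 covers {Exeter, Carlisle, Derby, Preston, York, Oxford, Durham} — 7 cities.
No choice of 2 routes does better; here Lincoln is left uncovered.

7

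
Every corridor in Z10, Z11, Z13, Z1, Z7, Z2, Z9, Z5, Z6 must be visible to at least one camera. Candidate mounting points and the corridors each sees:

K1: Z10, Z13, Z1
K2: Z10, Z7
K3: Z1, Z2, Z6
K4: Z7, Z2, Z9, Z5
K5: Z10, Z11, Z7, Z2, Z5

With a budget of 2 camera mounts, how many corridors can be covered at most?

7

Choosing K1, K4 covers {Z10, Z13, Z1, Z7, Z2, Z9, Z5} — 7 corridors.
No choice of 2 camera mounts does better; here Z11, Z6 are left uncovered.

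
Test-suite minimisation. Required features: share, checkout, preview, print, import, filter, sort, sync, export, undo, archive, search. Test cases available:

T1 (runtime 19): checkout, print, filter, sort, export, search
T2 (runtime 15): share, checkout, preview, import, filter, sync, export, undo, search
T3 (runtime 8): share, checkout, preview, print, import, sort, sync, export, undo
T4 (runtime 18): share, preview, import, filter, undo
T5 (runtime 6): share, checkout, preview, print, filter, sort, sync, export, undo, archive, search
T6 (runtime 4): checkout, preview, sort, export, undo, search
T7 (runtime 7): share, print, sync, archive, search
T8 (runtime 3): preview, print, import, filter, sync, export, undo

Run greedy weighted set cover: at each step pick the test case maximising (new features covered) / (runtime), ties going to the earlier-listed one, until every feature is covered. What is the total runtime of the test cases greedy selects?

Pick 1: T8 adds 7 new (preview, print, import, filter, sync, export, undo) at runtime 3 (ratio 7/3).
Pick 2: T5 adds 5 new (share, checkout, sort, archive, search) at runtime 6 (ratio 5/6).
Greedy total runtime: 3 + 6 = 9.

9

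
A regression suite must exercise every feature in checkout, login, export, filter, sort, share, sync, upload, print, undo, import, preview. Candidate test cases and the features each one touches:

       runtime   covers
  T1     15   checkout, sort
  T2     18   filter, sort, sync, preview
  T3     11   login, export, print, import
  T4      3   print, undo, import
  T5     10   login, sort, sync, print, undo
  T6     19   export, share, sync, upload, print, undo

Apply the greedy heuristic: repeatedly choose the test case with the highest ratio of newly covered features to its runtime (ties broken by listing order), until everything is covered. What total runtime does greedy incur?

65

Pick 1: T4 adds 3 new (print, undo, import) at runtime 3 (ratio 3/3).
Pick 2: T5 adds 3 new (login, sort, sync) at runtime 10 (ratio 3/10).
Pick 3: T6 adds 3 new (export, share, upload) at runtime 19 (ratio 3/19).
Pick 4: T2 adds 2 new (filter, preview) at runtime 18 (ratio 2/18).
Pick 5: T1 adds 1 new (checkout) at runtime 15 (ratio 1/15).
Greedy total runtime: 3 + 10 + 19 + 18 + 15 = 65. (The true optimum is 63, so greedy overshoots here.)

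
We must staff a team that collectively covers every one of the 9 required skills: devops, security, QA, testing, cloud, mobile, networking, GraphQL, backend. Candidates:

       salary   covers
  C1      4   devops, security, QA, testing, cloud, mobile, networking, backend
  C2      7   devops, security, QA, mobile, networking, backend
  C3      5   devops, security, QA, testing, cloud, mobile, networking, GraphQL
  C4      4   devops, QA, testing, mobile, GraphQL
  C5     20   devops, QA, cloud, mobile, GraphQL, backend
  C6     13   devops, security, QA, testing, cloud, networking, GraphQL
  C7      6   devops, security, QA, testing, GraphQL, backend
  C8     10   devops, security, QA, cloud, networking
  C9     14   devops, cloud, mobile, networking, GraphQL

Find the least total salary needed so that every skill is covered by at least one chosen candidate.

C1, C4 cover every skill at salary 4 + 4 = 8.
Any cover uses at least 2 candidates; among all covering selections none totals below 8.

8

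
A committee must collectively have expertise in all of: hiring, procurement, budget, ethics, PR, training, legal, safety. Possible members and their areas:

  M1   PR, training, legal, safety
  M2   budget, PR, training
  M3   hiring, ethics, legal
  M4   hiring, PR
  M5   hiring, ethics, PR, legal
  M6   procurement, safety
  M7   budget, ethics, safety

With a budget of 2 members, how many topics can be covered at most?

6

Choosing M1, M3 covers {hiring, ethics, PR, training, legal, safety} — 6 topics.
No choice of 2 members does better; here procurement, budget are left uncovered.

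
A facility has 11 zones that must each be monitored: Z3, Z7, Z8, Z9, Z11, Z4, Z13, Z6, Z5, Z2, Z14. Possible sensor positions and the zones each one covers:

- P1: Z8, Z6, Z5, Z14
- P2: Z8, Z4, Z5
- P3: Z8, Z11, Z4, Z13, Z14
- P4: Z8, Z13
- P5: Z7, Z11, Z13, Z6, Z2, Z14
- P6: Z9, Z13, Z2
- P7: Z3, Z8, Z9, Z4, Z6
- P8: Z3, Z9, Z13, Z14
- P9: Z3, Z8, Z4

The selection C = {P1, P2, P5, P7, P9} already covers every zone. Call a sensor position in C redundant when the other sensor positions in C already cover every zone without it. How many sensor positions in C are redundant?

3

Drop P1: the rest still cover every zone — redundant.
Drop P2: the rest still cover every zone — redundant.
Drop P5: Z7, Z11, Z13, Z2 uncovered — not redundant.
Drop P7: Z9 uncovered — not redundant.
Drop P9: the rest still cover every zone — redundant.
3 redundant: P1, P2, P9.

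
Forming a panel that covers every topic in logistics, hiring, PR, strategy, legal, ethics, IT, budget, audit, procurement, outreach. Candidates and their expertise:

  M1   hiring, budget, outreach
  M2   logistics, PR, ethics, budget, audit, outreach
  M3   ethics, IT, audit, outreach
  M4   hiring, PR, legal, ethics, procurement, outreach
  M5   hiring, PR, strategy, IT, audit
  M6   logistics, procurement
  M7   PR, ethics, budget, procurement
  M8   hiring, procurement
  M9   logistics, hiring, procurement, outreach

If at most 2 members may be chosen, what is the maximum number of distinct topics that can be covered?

Choosing M2, M4 covers {logistics, hiring, PR, legal, ethics, budget, audit, procurement, outreach} — 9 topics.
No choice of 2 members does better; here strategy, IT are left uncovered.

9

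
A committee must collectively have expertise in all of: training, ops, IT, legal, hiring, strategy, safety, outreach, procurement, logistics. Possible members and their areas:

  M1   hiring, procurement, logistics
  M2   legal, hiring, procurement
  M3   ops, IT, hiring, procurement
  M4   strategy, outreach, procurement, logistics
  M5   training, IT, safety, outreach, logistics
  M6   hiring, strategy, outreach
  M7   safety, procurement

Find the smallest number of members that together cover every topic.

M2, M3, M4, M5 together cover {training, ops, IT, legal, hiring, strategy, safety, outreach, procurement, logistics} — every topic.
No 3 of the 7 members cover everything (all 35 triples fall short), so 4 is minimum.

4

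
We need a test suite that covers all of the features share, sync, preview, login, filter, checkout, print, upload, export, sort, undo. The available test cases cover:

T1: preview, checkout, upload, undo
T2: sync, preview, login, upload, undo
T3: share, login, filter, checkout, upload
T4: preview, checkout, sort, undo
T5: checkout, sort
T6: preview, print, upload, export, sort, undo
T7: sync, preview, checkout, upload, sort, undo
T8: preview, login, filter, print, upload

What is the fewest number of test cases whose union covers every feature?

3

T2, T3, T6 together cover {share, sync, preview, login, filter, checkout, print, upload, export, sort, undo} — every feature.
No 2 of the 8 test cases cover everything (all 28 pairs fall short), so 3 is minimum.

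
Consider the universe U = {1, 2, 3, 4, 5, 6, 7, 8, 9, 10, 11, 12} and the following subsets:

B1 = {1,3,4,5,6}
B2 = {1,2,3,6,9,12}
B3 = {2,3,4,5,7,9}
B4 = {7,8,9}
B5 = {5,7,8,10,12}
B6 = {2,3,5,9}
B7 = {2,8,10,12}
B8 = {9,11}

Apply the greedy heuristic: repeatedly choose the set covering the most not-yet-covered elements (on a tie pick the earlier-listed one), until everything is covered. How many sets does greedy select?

4

Pick 1: B2 covers 6 new elements (1, 2, 3, 6, 9, 12).
Pick 2: B5 covers 4 new elements (5, 7, 8, 10).
Pick 3: B1 covers 1 new elements (4).
Pick 4: B8 covers 1 new elements (11).
Greedy uses 4 sets.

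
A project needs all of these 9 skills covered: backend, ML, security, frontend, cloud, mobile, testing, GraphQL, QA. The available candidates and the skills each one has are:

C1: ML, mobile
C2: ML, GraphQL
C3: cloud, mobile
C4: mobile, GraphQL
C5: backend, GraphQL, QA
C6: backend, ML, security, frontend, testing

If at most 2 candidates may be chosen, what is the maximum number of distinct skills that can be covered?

7

Choosing C3, C6 covers {backend, ML, security, frontend, cloud, mobile, testing} — 7 skills.
No choice of 2 candidates does better; here GraphQL, QA are left uncovered.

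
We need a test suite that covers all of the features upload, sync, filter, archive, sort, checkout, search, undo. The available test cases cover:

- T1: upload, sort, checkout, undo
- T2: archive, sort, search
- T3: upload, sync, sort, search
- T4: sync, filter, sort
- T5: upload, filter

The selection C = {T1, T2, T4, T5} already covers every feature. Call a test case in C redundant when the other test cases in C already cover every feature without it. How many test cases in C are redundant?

1

Drop T1: checkout, undo uncovered — not redundant.
Drop T2: archive, search uncovered — not redundant.
Drop T4: sync uncovered — not redundant.
Drop T5: the rest still cover every feature — redundant.
1 redundant: T5.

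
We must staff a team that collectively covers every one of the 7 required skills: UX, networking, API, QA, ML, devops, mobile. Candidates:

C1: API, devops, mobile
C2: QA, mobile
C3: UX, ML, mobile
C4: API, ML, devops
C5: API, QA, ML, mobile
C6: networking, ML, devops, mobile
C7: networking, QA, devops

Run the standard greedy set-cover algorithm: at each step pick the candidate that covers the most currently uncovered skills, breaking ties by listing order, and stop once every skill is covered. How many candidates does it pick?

3

Pick 1: C5 covers 4 new skills (API, QA, ML, mobile).
Pick 2: C6 covers 2 new skills (networking, devops).
Pick 3: C3 covers 1 new skills (UX).
Greedy uses 3 candidates.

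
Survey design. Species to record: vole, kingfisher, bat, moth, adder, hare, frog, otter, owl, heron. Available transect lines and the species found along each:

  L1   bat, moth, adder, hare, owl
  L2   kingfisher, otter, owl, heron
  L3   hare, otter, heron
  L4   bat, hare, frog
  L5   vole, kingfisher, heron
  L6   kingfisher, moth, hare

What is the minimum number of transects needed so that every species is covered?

4

L1, L2, L4, L5 together cover {vole, kingfisher, bat, moth, adder, hare, frog, otter, owl, heron} — every species.
No 3 of the 6 transects cover everything (all 20 triples fall short), so 4 is minimum.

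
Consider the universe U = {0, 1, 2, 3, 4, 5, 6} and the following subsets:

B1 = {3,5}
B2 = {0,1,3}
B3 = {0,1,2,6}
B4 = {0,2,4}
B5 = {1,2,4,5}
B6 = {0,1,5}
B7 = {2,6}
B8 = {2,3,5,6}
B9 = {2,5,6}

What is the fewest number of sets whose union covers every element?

B1, B3, B4 together cover {0, 1, 2, 3, 4, 5, 6} — every element.
No 2 of the 9 sets cover everything (all 36 pairs fall short), so 3 is minimum.

3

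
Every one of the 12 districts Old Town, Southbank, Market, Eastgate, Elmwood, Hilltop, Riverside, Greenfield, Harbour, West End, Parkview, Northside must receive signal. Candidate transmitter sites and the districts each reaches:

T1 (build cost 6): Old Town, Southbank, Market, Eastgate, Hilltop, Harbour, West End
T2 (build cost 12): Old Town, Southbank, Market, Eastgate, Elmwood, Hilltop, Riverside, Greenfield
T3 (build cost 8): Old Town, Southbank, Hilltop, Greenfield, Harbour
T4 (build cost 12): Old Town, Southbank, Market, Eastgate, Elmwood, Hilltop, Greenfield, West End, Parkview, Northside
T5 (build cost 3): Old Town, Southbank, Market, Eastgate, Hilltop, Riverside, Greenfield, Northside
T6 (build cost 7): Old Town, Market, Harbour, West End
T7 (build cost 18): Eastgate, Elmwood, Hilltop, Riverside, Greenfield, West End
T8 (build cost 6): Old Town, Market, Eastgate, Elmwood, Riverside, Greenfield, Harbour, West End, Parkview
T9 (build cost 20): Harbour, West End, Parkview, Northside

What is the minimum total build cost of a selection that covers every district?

9

T5, T8 cover every district at build cost 3 + 6 = 9.
Any cover uses at least 2 transmitter sites; among all covering selections none totals below 9.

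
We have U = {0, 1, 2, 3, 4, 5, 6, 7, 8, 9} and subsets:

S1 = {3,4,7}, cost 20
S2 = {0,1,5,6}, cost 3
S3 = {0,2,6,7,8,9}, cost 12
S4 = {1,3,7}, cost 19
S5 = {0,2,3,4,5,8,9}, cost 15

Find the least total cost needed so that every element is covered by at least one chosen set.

S2, S3, S5 cover every element at cost 3 + 12 + 15 = 30.
Any cover uses at least 3 sets; among all covering selections none totals below 30.

30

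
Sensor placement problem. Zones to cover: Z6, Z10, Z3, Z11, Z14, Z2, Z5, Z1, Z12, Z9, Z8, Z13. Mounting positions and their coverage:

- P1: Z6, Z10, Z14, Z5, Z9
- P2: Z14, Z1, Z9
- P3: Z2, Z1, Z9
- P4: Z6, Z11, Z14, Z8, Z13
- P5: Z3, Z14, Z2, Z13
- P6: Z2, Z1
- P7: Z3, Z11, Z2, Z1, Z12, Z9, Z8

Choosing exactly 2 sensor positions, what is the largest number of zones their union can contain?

Choosing P1, P7 covers {Z6, Z10, Z3, Z11, Z14, Z2, Z5, Z1, Z12, Z9, Z8} — 11 zones.
No choice of 2 sensor positions does better; here Z13 is left uncovered.

11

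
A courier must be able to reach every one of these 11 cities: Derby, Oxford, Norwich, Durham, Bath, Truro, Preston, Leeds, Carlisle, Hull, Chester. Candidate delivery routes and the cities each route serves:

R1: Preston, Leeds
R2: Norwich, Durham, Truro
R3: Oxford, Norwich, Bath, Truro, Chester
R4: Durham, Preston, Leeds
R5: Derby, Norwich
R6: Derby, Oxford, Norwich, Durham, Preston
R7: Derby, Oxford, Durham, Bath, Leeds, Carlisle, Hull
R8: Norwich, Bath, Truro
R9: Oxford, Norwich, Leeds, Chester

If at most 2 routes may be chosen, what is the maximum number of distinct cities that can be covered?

10

Choosing R3, R7 covers {Derby, Oxford, Norwich, Durham, Bath, Truro, Leeds, Carlisle, Hull, Chester} — 10 cities.
No choice of 2 routes does better; here Preston is left uncovered.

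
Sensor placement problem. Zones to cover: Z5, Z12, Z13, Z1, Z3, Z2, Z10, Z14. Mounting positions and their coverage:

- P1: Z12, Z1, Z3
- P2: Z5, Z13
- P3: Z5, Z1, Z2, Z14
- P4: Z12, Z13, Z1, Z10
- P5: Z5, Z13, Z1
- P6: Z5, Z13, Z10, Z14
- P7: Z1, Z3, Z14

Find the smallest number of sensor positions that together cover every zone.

P1, P3, P4 together cover {Z5, Z12, Z13, Z1, Z3, Z2, Z10, Z14} — every zone.
No 2 of the 7 sensor positions cover everything (all 21 pairs fall short), so 3 is minimum.

3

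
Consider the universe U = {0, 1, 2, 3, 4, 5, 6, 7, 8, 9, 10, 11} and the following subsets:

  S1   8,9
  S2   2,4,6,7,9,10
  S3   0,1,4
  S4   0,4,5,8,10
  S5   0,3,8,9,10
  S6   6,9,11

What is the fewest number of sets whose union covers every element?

5

S2, S3, S4, S5, S6 together cover {0, 1, 2, 3, 4, 5, 6, 7, 8, 9, 10, 11} — every element.
No 4 of the 6 sets cover everything (all 15 size-4 selections fall short), so 5 is minimum.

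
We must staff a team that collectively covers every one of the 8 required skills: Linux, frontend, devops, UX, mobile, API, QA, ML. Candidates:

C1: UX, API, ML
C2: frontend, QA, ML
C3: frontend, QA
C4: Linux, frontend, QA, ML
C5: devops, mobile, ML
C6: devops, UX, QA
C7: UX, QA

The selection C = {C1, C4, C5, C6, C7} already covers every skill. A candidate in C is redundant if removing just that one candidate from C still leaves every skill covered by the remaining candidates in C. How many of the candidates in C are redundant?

Drop C1: API uncovered — not redundant.
Drop C4: Linux, frontend uncovered — not redundant.
Drop C5: mobile uncovered — not redundant.
Drop C6: the rest still cover every skill — redundant.
Drop C7: the rest still cover every skill — redundant.
2 redundant: C6, C7.

2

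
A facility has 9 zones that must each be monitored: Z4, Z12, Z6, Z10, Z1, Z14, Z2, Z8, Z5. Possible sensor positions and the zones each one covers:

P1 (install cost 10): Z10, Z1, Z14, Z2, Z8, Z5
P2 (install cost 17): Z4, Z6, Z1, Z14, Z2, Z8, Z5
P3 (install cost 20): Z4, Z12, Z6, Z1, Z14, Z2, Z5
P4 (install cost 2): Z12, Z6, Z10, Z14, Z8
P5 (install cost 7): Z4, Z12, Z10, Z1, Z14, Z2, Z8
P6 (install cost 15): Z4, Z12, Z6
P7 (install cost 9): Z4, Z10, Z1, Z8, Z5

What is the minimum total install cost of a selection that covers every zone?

P4, P5, P7 cover every zone at install cost 2 + 7 + 9 = 18.
Any cover uses at least 2 sensor positions; among all covering selections none totals below 18.

18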